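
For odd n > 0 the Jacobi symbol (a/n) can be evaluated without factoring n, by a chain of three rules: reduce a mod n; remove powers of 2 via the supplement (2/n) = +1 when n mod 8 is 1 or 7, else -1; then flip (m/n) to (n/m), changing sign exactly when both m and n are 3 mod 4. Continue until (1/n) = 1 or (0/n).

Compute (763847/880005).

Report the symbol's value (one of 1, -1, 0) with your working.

reciprocity: (763847/880005) = +1·(880005/763847) since 763847 mod 4 = 3, 880005 mod 4 = 1; sign now +1
(880005/763847) = (116158/763847)   [reduce mod 763847]
116158 = 2^1·58079; (2/763847) = +1 since 763847 mod 8 = 7, so (116158/763847) = (+1)^1·(58079/763847); sign now +1
reciprocity: (58079/763847) = -1·(763847/58079) since 58079 mod 4 = 3, 763847 mod 4 = 3; sign now -1
(763847/58079) = (8820/58079)   [reduce mod 58079]
8820 = 2^2·2205; (2/58079) = +1 since 58079 mod 8 = 7, so (8820/58079) = (+1)^2·(2205/58079); sign now -1
reciprocity: (2205/58079) = +1·(58079/2205) since 2205 mod 4 = 1, 58079 mod 4 = 3; sign now -1
(58079/2205) = (749/2205)   [reduce mod 2205]
reciprocity: (749/2205) = +1·(2205/749) since 749 mod 4 = 1, 2205 mod 4 = 1; sign now -1
(2205/749) = (707/749)   [reduce mod 749]
reciprocity: (707/749) = +1·(749/707) since 707 mod 4 = 3, 749 mod 4 = 1; sign now -1
(749/707) = (42/707)   [reduce mod 707]
42 = 2^1·21; (2/707) = -1 since 707 mod 8 = 3, so (42/707) = (-1)^1·(21/707); sign now +1
reciprocity: (21/707) = +1·(707/21) since 21 mod 4 = 1, 707 mod 4 = 3; sign now +1
(707/21) = (14/21)   [reduce mod 21]
14 = 2^1·7; (2/21) = -1 since 21 mod 8 = 5, so (14/21) = (-1)^1·(7/21); sign now -1
reciprocity: (7/21) = +1·(21/7) since 7 mod 4 = 3, 21 mod 4 = 1; sign now -1
(21/7) = (0/7)   [reduce mod 7]
(0/7) = 0   [gcd(a, n) > 1]; final value = 0

0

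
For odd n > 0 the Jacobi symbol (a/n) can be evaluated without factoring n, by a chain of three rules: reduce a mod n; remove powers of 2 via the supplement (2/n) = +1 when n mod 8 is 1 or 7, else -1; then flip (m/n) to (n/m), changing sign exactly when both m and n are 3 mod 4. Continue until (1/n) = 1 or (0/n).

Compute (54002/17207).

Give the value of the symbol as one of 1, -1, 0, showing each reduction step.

-1

(54002/17207): 54002 mod 17207 = 2381, so (54002/17207) = (2381/17207)
flip (2381/17207) -> (17207/2381): both odd, 2381 mod 4 = 1, 17207 mod 4 = 3, so the flip contributes +1; sign now +1
(17207/2381): 17207 mod 2381 = 540, so (17207/2381) = (540/2381)
factor out 2^2: 540 = 2^2·135; with 2381 mod 8 = 5, (2/2381) = -1; sign now +1; continue with (135/2381)
flip (135/2381) -> (2381/135): both odd, 135 mod 4 = 3, 2381 mod 4 = 1, so the flip contributes +1; sign now +1
(2381/135): 2381 mod 135 = 86, so (2381/135) = (86/135)
factor out 2^1: 86 = 2^1·43; with 135 mod 8 = 7, (2/135) = +1; sign now +1; continue with (43/135)
flip (43/135) -> (135/43): both odd, 43 mod 4 = 3, 135 mod 4 = 3, so the flip contributes -1; sign now -1
(135/43): 135 mod 43 = 6, so (135/43) = (6/43)
factor out 2^1: 6 = 2^1·3; with 43 mod 8 = 3, (2/43) = -1; sign now +1; continue with (3/43)
flip (3/43) -> (43/3): both odd, 3 mod 4 = 3, 43 mod 4 = 3, so the flip contributes -1; sign now -1
(43/3): 43 mod 3 = 1, so (43/3) = (1/3)
reached (1/3) = 1, so the symbol is -1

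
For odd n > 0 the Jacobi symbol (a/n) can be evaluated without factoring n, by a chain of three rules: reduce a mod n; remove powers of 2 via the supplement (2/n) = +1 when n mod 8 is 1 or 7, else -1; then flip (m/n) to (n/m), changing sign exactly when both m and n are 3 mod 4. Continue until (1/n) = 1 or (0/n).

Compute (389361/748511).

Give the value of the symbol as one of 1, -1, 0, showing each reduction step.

-1

reciprocity: (389361/748511) = +1·(748511/389361) since 389361 mod 4 = 1, 748511 mod 4 = 3; sign now +1
(748511/389361) = (359150/389361)   [reduce mod 389361]
359150 = 2^1·179575; (2/389361) = +1 since 389361 mod 8 = 1, so (359150/389361) = (+1)^1·(179575/389361); sign now +1
reciprocity: (179575/389361) = +1·(389361/179575) since 179575 mod 4 = 3, 389361 mod 4 = 1; sign now +1
(389361/179575) = (30211/179575)   [reduce mod 179575]
reciprocity: (30211/179575) = -1·(179575/30211) since 30211 mod 4 = 3, 179575 mod 4 = 3; sign now -1
(179575/30211) = (28520/30211)   [reduce mod 30211]
28520 = 2^3·3565; (2/30211) = -1 since 30211 mod 8 = 3, so (28520/30211) = (-1)^3·(3565/30211); sign now +1
reciprocity: (3565/30211) = +1·(30211/3565) since 3565 mod 4 = 1, 30211 mod 4 = 3; sign now +1
(30211/3565) = (1691/3565)   [reduce mod 3565]
reciprocity: (1691/3565) = +1·(3565/1691) since 1691 mod 4 = 3, 3565 mod 4 = 1; sign now +1
(3565/1691) = (183/1691)   [reduce mod 1691]
reciprocity: (183/1691) = -1·(1691/183) since 183 mod 4 = 3, 1691 mod 4 = 3; sign now -1
(1691/183) = (44/183)   [reduce mod 183]
44 = 2^2·11; (2/183) = +1 since 183 mod 8 = 7, so (44/183) = (+1)^2·(11/183); sign now -1
reciprocity: (11/183) = -1·(183/11) since 11 mod 4 = 3, 183 mod 4 = 3; sign now +1
(183/11) = (7/11)   [reduce mod 11]
reciprocity: (7/11) = -1·(11/7) since 7 mod 4 = 3, 11 mod 4 = 3; sign now -1
(11/7) = (4/7)   [reduce mod 7]
4 = 2^2·1; (2/7) = +1 since 7 mod 8 = 7, so (4/7) = (+1)^2·(1/7); sign now -1
(1/7) = 1; final value = sign = -1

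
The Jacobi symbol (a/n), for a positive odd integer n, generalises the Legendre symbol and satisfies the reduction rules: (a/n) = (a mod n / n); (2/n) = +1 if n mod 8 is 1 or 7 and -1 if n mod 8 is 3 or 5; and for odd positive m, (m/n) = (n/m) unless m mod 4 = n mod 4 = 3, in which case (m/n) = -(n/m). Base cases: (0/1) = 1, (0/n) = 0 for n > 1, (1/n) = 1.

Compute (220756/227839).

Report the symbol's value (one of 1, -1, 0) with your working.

220756 = 2^2·55189; (2/227839) = +1 since 227839 mod 8 = 7, so (220756/227839) = (+1)^2·(55189/227839); sign now +1
reciprocity: (55189/227839) = +1·(227839/55189) since 55189 mod 4 = 1, 227839 mod 4 = 3; sign now +1
(227839/55189) = (7083/55189)   [reduce mod 55189]
reciprocity: (7083/55189) = +1·(55189/7083) since 7083 mod 4 = 3, 55189 mod 4 = 1; sign now +1
(55189/7083) = (5608/7083)   [reduce mod 7083]
5608 = 2^3·701; (2/7083) = -1 since 7083 mod 8 = 3, so (5608/7083) = (-1)^3·(701/7083); sign now -1
reciprocity: (701/7083) = +1·(7083/701) since 701 mod 4 = 1, 7083 mod 4 = 3; sign now -1
(7083/701) = (73/701)   [reduce mod 701]
reciprocity: (73/701) = +1·(701/73) since 73 mod 4 = 1, 701 mod 4 = 1; sign now -1
(701/73) = (44/73)   [reduce mod 73]
44 = 2^2·11; (2/73) = +1 since 73 mod 8 = 1, so (44/73) = (+1)^2·(11/73); sign now -1
reciprocity: (11/73) = +1·(73/11) since 11 mod 4 = 3, 73 mod 4 = 1; sign now -1
(73/11) = (7/11)   [reduce mod 11]
reciprocity: (7/11) = -1·(11/7) since 7 mod 4 = 3, 11 mod 4 = 3; sign now +1
(11/7) = (4/7)   [reduce mod 7]
4 = 2^2·1; (2/7) = +1 since 7 mod 8 = 7, so (4/7) = (+1)^2·(1/7); sign now +1
(1/7) = 1; final value = sign = +1

1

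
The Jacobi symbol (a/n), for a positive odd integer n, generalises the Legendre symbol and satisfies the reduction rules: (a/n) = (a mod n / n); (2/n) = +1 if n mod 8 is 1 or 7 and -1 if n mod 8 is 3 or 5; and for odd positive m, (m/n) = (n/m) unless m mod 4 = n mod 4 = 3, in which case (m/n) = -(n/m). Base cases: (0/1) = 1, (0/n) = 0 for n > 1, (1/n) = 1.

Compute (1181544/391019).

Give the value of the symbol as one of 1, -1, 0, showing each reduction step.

1

(1181544/391019) = (8487/391019)   [reduce mod 391019]
reciprocity: (8487/391019) = -1·(391019/8487) since 8487 mod 4 = 3, 391019 mod 4 = 3; sign now -1
(391019/8487) = (617/8487)   [reduce mod 8487]
reciprocity: (617/8487) = +1·(8487/617) since 617 mod 4 = 1, 8487 mod 4 = 3; sign now -1
(8487/617) = (466/617)   [reduce mod 617]
466 = 2^1·233; (2/617) = +1 since 617 mod 8 = 1, so (466/617) = (+1)^1·(233/617); sign now -1
reciprocity: (233/617) = +1·(617/233) since 233 mod 4 = 1, 617 mod 4 = 1; sign now -1
(617/233) = (151/233)   [reduce mod 233]
reciprocity: (151/233) = +1·(233/151) since 151 mod 4 = 3, 233 mod 4 = 1; sign now -1
(233/151) = (82/151)   [reduce mod 151]
82 = 2^1·41; (2/151) = +1 since 151 mod 8 = 7, so (82/151) = (+1)^1·(41/151); sign now -1
reciprocity: (41/151) = +1·(151/41) since 41 mod 4 = 1, 151 mod 4 = 3; sign now -1
(151/41) = (28/41)   [reduce mod 41]
28 = 2^2·7; (2/41) = +1 since 41 mod 8 = 1, so (28/41) = (+1)^2·(7/41); sign now -1
reciprocity: (7/41) = +1·(41/7) since 7 mod 4 = 3, 41 mod 4 = 1; sign now -1
(41/7) = (6/7)   [reduce mod 7]
6 = 2^1·3; (2/7) = +1 since 7 mod 8 = 7, so (6/7) = (+1)^1·(3/7); sign now -1
reciprocity: (3/7) = -1·(7/3) since 3 mod 4 = 3, 7 mod 4 = 3; sign now +1
(7/3) = (1/3)   [reduce mod 3]
(1/3) = 1; final value = sign = +1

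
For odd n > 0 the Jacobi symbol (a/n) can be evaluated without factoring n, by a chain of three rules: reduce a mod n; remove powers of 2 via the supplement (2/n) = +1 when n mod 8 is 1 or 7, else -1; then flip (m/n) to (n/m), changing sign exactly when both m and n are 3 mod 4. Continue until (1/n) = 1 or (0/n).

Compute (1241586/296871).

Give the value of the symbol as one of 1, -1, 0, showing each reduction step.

0

(1241586/296871) = (54102/296871)   [reduce mod 296871]
54102 = 2^1·27051; (2/296871) = +1 since 296871 mod 8 = 7, so (54102/296871) = (+1)^1·(27051/296871); sign now +1
reciprocity: (27051/296871) = -1·(296871/27051) since 27051 mod 4 = 3, 296871 mod 4 = 3; sign now -1
(296871/27051) = (26361/27051)   [reduce mod 27051]
reciprocity: (26361/27051) = +1·(27051/26361) since 26361 mod 4 = 1, 27051 mod 4 = 3; sign now -1
(27051/26361) = (690/26361)   [reduce mod 26361]
690 = 2^1·345; (2/26361) = +1 since 26361 mod 8 = 1, so (690/26361) = (+1)^1·(345/26361); sign now -1
reciprocity: (345/26361) = +1·(26361/345) since 345 mod 4 = 1, 26361 mod 4 = 1; sign now -1
(26361/345) = (141/345)   [reduce mod 345]
reciprocity: (141/345) = +1·(345/141) since 141 mod 4 = 1, 345 mod 4 = 1; sign now -1
(345/141) = (63/141)   [reduce mod 141]
reciprocity: (63/141) = +1·(141/63) since 63 mod 4 = 3, 141 mod 4 = 1; sign now -1
(141/63) = (15/63)   [reduce mod 63]
reciprocity: (15/63) = -1·(63/15) since 15 mod 4 = 3, 63 mod 4 = 3; sign now +1
(63/15) = (3/15)   [reduce mod 15]
reciprocity: (3/15) = -1·(15/3) since 3 mod 4 = 3, 15 mod 4 = 3; sign now -1
(15/3) = (0/3)   [reduce mod 3]
(0/3) = 0   [gcd(a, n) > 1]; final value = 0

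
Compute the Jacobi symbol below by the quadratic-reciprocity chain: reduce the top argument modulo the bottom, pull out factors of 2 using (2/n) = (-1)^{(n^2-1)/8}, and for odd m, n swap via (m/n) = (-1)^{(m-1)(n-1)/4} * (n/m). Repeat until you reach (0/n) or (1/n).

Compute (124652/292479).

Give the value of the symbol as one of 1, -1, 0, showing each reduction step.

0

124652 = 2^2·31163; (2/292479) = +1 since 292479 mod 8 = 7, so (124652/292479) = (+1)^2·(31163/292479); sign now +1
reciprocity: (31163/292479) = -1·(292479/31163) since 31163 mod 4 = 3, 292479 mod 4 = 3; sign now -1
(292479/31163) = (12012/31163)   [reduce mod 31163]
12012 = 2^2·3003; (2/31163) = -1 since 31163 mod 8 = 3, so (12012/31163) = (-1)^2·(3003/31163); sign now -1
reciprocity: (3003/31163) = -1·(31163/3003) since 3003 mod 4 = 3, 31163 mod 4 = 3; sign now +1
(31163/3003) = (1133/3003)   [reduce mod 3003]
reciprocity: (1133/3003) = +1·(3003/1133) since 1133 mod 4 = 1, 3003 mod 4 = 3; sign now +1
(3003/1133) = (737/1133)   [reduce mod 1133]
reciprocity: (737/1133) = +1·(1133/737) since 737 mod 4 = 1, 1133 mod 4 = 1; sign now +1
(1133/737) = (396/737)   [reduce mod 737]
396 = 2^2·99; (2/737) = +1 since 737 mod 8 = 1, so (396/737) = (+1)^2·(99/737); sign now +1
reciprocity: (99/737) = +1·(737/99) since 99 mod 4 = 3, 737 mod 4 = 1; sign now +1
(737/99) = (44/99)   [reduce mod 99]
44 = 2^2·11; (2/99) = -1 since 99 mod 8 = 3, so (44/99) = (-1)^2·(11/99); sign now +1
reciprocity: (11/99) = -1·(99/11) since 11 mod 4 = 3, 99 mod 4 = 3; sign now -1
(99/11) = (0/11)   [reduce mod 11]
(0/11) = 0   [gcd(a, n) > 1]; final value = 0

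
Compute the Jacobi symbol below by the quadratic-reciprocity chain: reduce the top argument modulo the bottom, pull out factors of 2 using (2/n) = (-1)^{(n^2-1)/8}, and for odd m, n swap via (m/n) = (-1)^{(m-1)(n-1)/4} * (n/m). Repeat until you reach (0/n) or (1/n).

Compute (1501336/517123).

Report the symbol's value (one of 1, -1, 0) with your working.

1

(1501336/517123): 1501336 mod 517123 = 467090, so (1501336/517123) = (467090/517123)
factor out 2^1: 467090 = 2^1·233545; with 517123 mod 8 = 3, (2/517123) = -1; sign now -1; continue with (233545/517123)
flip (233545/517123) -> (517123/233545): both odd, 233545 mod 4 = 1, 517123 mod 4 = 3, so the flip contributes +1; sign now -1
(517123/233545): 517123 mod 233545 = 50033, so (517123/233545) = (50033/233545)
flip (50033/233545) -> (233545/50033): both odd, 50033 mod 4 = 1, 233545 mod 4 = 1, so the flip contributes +1; sign now -1
(233545/50033): 233545 mod 50033 = 33413, so (233545/50033) = (33413/50033)
flip (33413/50033) -> (50033/33413): both odd, 33413 mod 4 = 1, 50033 mod 4 = 1, so the flip contributes +1; sign now -1
(50033/33413): 50033 mod 33413 = 16620, so (50033/33413) = (16620/33413)
factor out 2^2: 16620 = 2^2·4155; with 33413 mod 8 = 5, (2/33413) = -1; sign now -1; continue with (4155/33413)
flip (4155/33413) -> (33413/4155): both odd, 4155 mod 4 = 3, 33413 mod 4 = 1, so the flip contributes +1; sign now -1
(33413/4155): 33413 mod 4155 = 173, so (33413/4155) = (173/4155)
flip (173/4155) -> (4155/173): both odd, 173 mod 4 = 1, 4155 mod 4 = 3, so the flip contributes +1; sign now -1
(4155/173): 4155 mod 173 = 3, so (4155/173) = (3/173)
flip (3/173) -> (173/3): both odd, 3 mod 4 = 3, 173 mod 4 = 1, so the flip contributes +1; sign now -1
(173/3): 173 mod 3 = 2, so (173/3) = (2/3)
factor out 2^1: 2 = 2^1·1; with 3 mod 8 = 3, (2/3) = -1; sign now +1; continue with (1/3)
reached (1/3) = 1, so the symbol is +1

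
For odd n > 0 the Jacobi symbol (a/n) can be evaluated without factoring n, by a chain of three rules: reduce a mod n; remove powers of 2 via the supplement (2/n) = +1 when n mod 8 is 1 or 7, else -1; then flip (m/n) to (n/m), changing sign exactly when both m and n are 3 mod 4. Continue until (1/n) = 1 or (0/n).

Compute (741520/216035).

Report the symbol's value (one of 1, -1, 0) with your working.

(741520/216035) = (93415/216035)   [reduce mod 216035]
reciprocity: (93415/216035) = -1·(216035/93415) since 93415 mod 4 = 3, 216035 mod 4 = 3; sign now -1
(216035/93415) = (29205/93415)   [reduce mod 93415]
reciprocity: (29205/93415) = +1·(93415/29205) since 29205 mod 4 = 1, 93415 mod 4 = 3; sign now -1
(93415/29205) = (5800/29205)   [reduce mod 29205]
5800 = 2^3·725; (2/29205) = -1 since 29205 mod 8 = 5, so (5800/29205) = (-1)^3·(725/29205); sign now +1
reciprocity: (725/29205) = +1·(29205/725) since 725 mod 4 = 1, 29205 mod 4 = 1; sign now +1
(29205/725) = (205/725)   [reduce mod 725]
reciprocity: (205/725) = +1·(725/205) since 205 mod 4 = 1, 725 mod 4 = 1; sign now +1
(725/205) = (110/205)   [reduce mod 205]
110 = 2^1·55; (2/205) = -1 since 205 mod 8 = 5, so (110/205) = (-1)^1·(55/205); sign now -1
reciprocity: (55/205) = +1·(205/55) since 55 mod 4 = 3, 205 mod 4 = 1; sign now -1
(205/55) = (40/55)   [reduce mod 55]
40 = 2^3·5; (2/55) = +1 since 55 mod 8 = 7, so (40/55) = (+1)^3·(5/55); sign now -1
reciprocity: (5/55) = +1·(55/5) since 5 mod 4 = 1, 55 mod 4 = 3; sign now -1
(55/5) = (0/5)   [reduce mod 5]
(0/5) = 0   [gcd(a, n) > 1]; final value = 0

0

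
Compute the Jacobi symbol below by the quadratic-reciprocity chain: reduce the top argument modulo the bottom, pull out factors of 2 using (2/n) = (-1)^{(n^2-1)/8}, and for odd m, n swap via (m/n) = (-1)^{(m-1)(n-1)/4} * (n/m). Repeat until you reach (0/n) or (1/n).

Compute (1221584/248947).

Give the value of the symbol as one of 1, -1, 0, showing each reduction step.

1

(1221584/248947) = (225796/248947)   [reduce mod 248947]
225796 = 2^2·56449; (2/248947) = -1 since 248947 mod 8 = 3, so (225796/248947) = (-1)^2·(56449/248947); sign now +1
reciprocity: (56449/248947) = +1·(248947/56449) since 56449 mod 4 = 1, 248947 mod 4 = 3; sign now +1
(248947/56449) = (23151/56449)   [reduce mod 56449]
reciprocity: (23151/56449) = +1·(56449/23151) since 23151 mod 4 = 3, 56449 mod 4 = 1; sign now +1
(56449/23151) = (10147/23151)   [reduce mod 23151]
reciprocity: (10147/23151) = -1·(23151/10147) since 10147 mod 4 = 3, 23151 mod 4 = 3; sign now -1
(23151/10147) = (2857/10147)   [reduce mod 10147]
reciprocity: (2857/10147) = +1·(10147/2857) since 2857 mod 4 = 1, 10147 mod 4 = 3; sign now -1
(10147/2857) = (1576/2857)   [reduce mod 2857]
1576 = 2^3·197; (2/2857) = +1 since 2857 mod 8 = 1, so (1576/2857) = (+1)^3·(197/2857); sign now -1
reciprocity: (197/2857) = +1·(2857/197) since 197 mod 4 = 1, 2857 mod 4 = 1; sign now -1
(2857/197) = (99/197)   [reduce mod 197]
reciprocity: (99/197) = +1·(197/99) since 99 mod 4 = 3, 197 mod 4 = 1; sign now -1
(197/99) = (98/99)   [reduce mod 99]
98 = 2^1·49; (2/99) = -1 since 99 mod 8 = 3, so (98/99) = (-1)^1·(49/99); sign now +1
reciprocity: (49/99) = +1·(99/49) since 49 mod 4 = 1, 99 mod 4 = 3; sign now +1
(99/49) = (1/49)   [reduce mod 49]
(1/49) = 1; final value = sign = +1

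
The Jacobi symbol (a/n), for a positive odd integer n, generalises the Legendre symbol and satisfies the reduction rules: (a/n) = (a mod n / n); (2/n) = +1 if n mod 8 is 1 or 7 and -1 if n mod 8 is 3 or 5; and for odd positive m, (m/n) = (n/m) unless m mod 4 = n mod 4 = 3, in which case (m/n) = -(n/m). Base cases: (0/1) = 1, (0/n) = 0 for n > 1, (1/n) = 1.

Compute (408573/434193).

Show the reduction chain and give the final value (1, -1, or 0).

reciprocity: (408573/434193) = +1·(434193/408573) since 408573 mod 4 = 1, 434193 mod 4 = 1; sign now +1
(434193/408573) = (25620/408573)   [reduce mod 408573]
25620 = 2^2·6405; (2/408573) = -1 since 408573 mod 8 = 5, so (25620/408573) = (-1)^2·(6405/408573); sign now +1
reciprocity: (6405/408573) = +1·(408573/6405) since 6405 mod 4 = 1, 408573 mod 4 = 1; sign now +1
(408573/6405) = (5058/6405)   [reduce mod 6405]
5058 = 2^1·2529; (2/6405) = -1 since 6405 mod 8 = 5, so (5058/6405) = (-1)^1·(2529/6405); sign now -1
reciprocity: (2529/6405) = +1·(6405/2529) since 2529 mod 4 = 1, 6405 mod 4 = 1; sign now -1
(6405/2529) = (1347/2529)   [reduce mod 2529]
reciprocity: (1347/2529) = +1·(2529/1347) since 1347 mod 4 = 3, 2529 mod 4 = 1; sign now -1
(2529/1347) = (1182/1347)   [reduce mod 1347]
1182 = 2^1·591; (2/1347) = -1 since 1347 mod 8 = 3, so (1182/1347) = (-1)^1·(591/1347); sign now +1
reciprocity: (591/1347) = -1·(1347/591) since 591 mod 4 = 3, 1347 mod 4 = 3; sign now -1
(1347/591) = (165/591)   [reduce mod 591]
reciprocity: (165/591) = +1·(591/165) since 165 mod 4 = 1, 591 mod 4 = 3; sign now -1
(591/165) = (96/165)   [reduce mod 165]
96 = 2^5·3; (2/165) = -1 since 165 mod 8 = 5, so (96/165) = (-1)^5·(3/165); sign now +1
reciprocity: (3/165) = +1·(165/3) since 3 mod 4 = 3, 165 mod 4 = 1; sign now +1
(165/3) = (0/3)   [reduce mod 3]
(0/3) = 0   [gcd(a, n) > 1]; final value = 0

0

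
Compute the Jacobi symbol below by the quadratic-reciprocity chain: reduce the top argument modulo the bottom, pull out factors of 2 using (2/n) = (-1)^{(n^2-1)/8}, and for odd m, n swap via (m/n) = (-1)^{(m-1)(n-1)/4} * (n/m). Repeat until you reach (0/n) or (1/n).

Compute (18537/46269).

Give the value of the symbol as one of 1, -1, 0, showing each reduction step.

0

reciprocity: (18537/46269) = +1·(46269/18537) since 18537 mod 4 = 1, 46269 mod 4 = 1; sign now +1
(46269/18537) = (9195/18537)   [reduce mod 18537]
reciprocity: (9195/18537) = +1·(18537/9195) since 9195 mod 4 = 3, 18537 mod 4 = 1; sign now +1
(18537/9195) = (147/9195)   [reduce mod 9195]
reciprocity: (147/9195) = -1·(9195/147) since 147 mod 4 = 3, 9195 mod 4 = 3; sign now -1
(9195/147) = (81/147)   [reduce mod 147]
reciprocity: (81/147) = +1·(147/81) since 81 mod 4 = 1, 147 mod 4 = 3; sign now -1
(147/81) = (66/81)   [reduce mod 81]
66 = 2^1·33; (2/81) = +1 since 81 mod 8 = 1, so (66/81) = (+1)^1·(33/81); sign now -1
reciprocity: (33/81) = +1·(81/33) since 33 mod 4 = 1, 81 mod 4 = 1; sign now -1
(81/33) = (15/33)   [reduce mod 33]
reciprocity: (15/33) = +1·(33/15) since 15 mod 4 = 3, 33 mod 4 = 1; sign now -1
(33/15) = (3/15)   [reduce mod 15]
reciprocity: (3/15) = -1·(15/3) since 3 mod 4 = 3, 15 mod 4 = 3; sign now +1
(15/3) = (0/3)   [reduce mod 3]
(0/3) = 0   [gcd(a, n) > 1]; final value = 0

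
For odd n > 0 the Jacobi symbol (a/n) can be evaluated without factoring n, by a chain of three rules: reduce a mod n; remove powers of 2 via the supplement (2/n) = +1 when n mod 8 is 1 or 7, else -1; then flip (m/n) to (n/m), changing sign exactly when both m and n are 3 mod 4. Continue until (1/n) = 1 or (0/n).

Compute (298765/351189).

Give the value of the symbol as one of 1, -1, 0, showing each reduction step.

1

flip (298765/351189) -> (351189/298765): both odd, 298765 mod 4 = 1, 351189 mod 4 = 1, so the flip contributes +1; sign now +1
(351189/298765): 351189 mod 298765 = 52424, so (351189/298765) = (52424/298765)
factor out 2^3: 52424 = 2^3·6553; with 298765 mod 8 = 5, (2/298765) = -1; sign now -1; continue with (6553/298765)
flip (6553/298765) -> (298765/6553): both odd, 6553 mod 4 = 1, 298765 mod 4 = 1, so the flip contributes +1; sign now -1
(298765/6553): 298765 mod 6553 = 3880, so (298765/6553) = (3880/6553)
factor out 2^3: 3880 = 2^3·485; with 6553 mod 8 = 1, (2/6553) = +1; sign now -1; continue with (485/6553)
flip (485/6553) -> (6553/485): both odd, 485 mod 4 = 1, 6553 mod 4 = 1, so the flip contributes +1; sign now -1
(6553/485): 6553 mod 485 = 248, so (6553/485) = (248/485)
factor out 2^3: 248 = 2^3·31; with 485 mod 8 = 5, (2/485) = -1; sign now +1; continue with (31/485)
flip (31/485) -> (485/31): both odd, 31 mod 4 = 3, 485 mod 4 = 1, so the flip contributes +1; sign now +1
(485/31): 485 mod 31 = 20, so (485/31) = (20/31)
factor out 2^2: 20 = 2^2·5; with 31 mod 8 = 7, (2/31) = +1; sign now +1; continue with (5/31)
flip (5/31) -> (31/5): both odd, 5 mod 4 = 1, 31 mod 4 = 3, so the flip contributes +1; sign now +1
(31/5): 31 mod 5 = 1, so (31/5) = (1/5)
reached (1/5) = 1, so the symbol is +1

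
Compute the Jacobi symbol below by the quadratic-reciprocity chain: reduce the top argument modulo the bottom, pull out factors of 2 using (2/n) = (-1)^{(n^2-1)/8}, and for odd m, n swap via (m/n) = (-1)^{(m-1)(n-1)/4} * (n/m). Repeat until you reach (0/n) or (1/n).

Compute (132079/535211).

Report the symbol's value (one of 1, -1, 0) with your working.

1

flip (132079/535211) -> (535211/132079): both odd, 132079 mod 4 = 3, 535211 mod 4 = 3, so the flip contributes -1; sign now -1
(535211/132079): 535211 mod 132079 = 6895, so (535211/132079) = (6895/132079)
flip (6895/132079) -> (132079/6895): both odd, 6895 mod 4 = 3, 132079 mod 4 = 3, so the flip contributes -1; sign now +1
(132079/6895): 132079 mod 6895 = 1074, so (132079/6895) = (1074/6895)
factor out 2^1: 1074 = 2^1·537; with 6895 mod 8 = 7, (2/6895) = +1; sign now +1; continue with (537/6895)
flip (537/6895) -> (6895/537): both odd, 537 mod 4 = 1, 6895 mod 4 = 3, so the flip contributes +1; sign now +1
(6895/537): 6895 mod 537 = 451, so (6895/537) = (451/537)
flip (451/537) -> (537/451): both odd, 451 mod 4 = 3, 537 mod 4 = 1, so the flip contributes +1; sign now +1
(537/451): 537 mod 451 = 86, so (537/451) = (86/451)
factor out 2^1: 86 = 2^1·43; with 451 mod 8 = 3, (2/451) = -1; sign now -1; continue with (43/451)
flip (43/451) -> (451/43): both odd, 43 mod 4 = 3, 451 mod 4 = 3, so the flip contributes -1; sign now +1
(451/43): 451 mod 43 = 21, so (451/43) = (21/43)
flip (21/43) -> (43/21): both odd, 21 mod 4 = 1, 43 mod 4 = 3, so the flip contributes +1; sign now +1
(43/21): 43 mod 21 = 1, so (43/21) = (1/21)
reached (1/21) = 1, so the symbol is +1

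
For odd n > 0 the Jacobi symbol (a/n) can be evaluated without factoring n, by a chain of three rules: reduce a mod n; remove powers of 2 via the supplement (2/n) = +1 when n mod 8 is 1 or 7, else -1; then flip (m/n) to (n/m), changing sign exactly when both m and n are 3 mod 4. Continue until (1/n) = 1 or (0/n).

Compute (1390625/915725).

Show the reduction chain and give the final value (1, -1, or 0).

(1390625/915725): 1390625 mod 915725 = 474900, so (1390625/915725) = (474900/915725)
factor out 2^2: 474900 = 2^2·118725; with 915725 mod 8 = 5, (2/915725) = -1; sign now +1; continue with (118725/915725)
flip (118725/915725) -> (915725/118725): both odd, 118725 mod 4 = 1, 915725 mod 4 = 1, so the flip contributes +1; sign now +1
(915725/118725): 915725 mod 118725 = 84650, so (915725/118725) = (84650/118725)
factor out 2^1: 84650 = 2^1·42325; with 118725 mod 8 = 5, (2/118725) = -1; sign now -1; continue with (42325/118725)
flip (42325/118725) -> (118725/42325): both odd, 42325 mod 4 = 1, 118725 mod 4 = 1, so the flip contributes +1; sign now -1
(118725/42325): 118725 mod 42325 = 34075, so (118725/42325) = (34075/42325)
flip (34075/42325) -> (42325/34075): both odd, 34075 mod 4 = 3, 42325 mod 4 = 1, so the flip contributes +1; sign now -1
(42325/34075): 42325 mod 34075 = 8250, so (42325/34075) = (8250/34075)
factor out 2^1: 8250 = 2^1·4125; with 34075 mod 8 = 3, (2/34075) = -1; sign now +1; continue with (4125/34075)
flip (4125/34075) -> (34075/4125): both odd, 4125 mod 4 = 1, 34075 mod 4 = 3, so the flip contributes +1; sign now +1
(34075/4125): 34075 mod 4125 = 1075, so (34075/4125) = (1075/4125)
flip (1075/4125) -> (4125/1075): both odd, 1075 mod 4 = 3, 4125 mod 4 = 1, so the flip contributes +1; sign now +1
(4125/1075): 4125 mod 1075 = 900, so (4125/1075) = (900/1075)
factor out 2^2: 900 = 2^2·225; with 1075 mod 8 = 3, (2/1075) = -1; sign now +1; continue with (225/1075)
flip (225/1075) -> (1075/225): both odd, 225 mod 4 = 1, 1075 mod 4 = 3, so the flip contributes +1; sign now +1
(1075/225): 1075 mod 225 = 175, so (1075/225) = (175/225)
flip (175/225) -> (225/175): both odd, 175 mod 4 = 3, 225 mod 4 = 1, so the flip contributes +1; sign now +1
(225/175): 225 mod 175 = 50, so (225/175) = (50/175)
factor out 2^1: 50 = 2^1·25; with 175 mod 8 = 7, (2/175) = +1; sign now +1; continue with (25/175)
flip (25/175) -> (175/25): both odd, 25 mod 4 = 1, 175 mod 4 = 3, so the flip contributes +1; sign now +1
(175/25): 175 mod 25 = 0, so (175/25) = (0/25)
reached (0/25); gcd(a, n) > 1, so (0/25) = 0 and the symbol is 0

0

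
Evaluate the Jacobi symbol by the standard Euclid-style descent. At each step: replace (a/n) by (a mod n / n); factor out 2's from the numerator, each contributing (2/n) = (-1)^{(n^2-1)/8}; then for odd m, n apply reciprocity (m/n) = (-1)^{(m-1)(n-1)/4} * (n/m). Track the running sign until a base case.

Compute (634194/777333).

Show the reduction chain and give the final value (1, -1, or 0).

634194 = 2^1·317097; (2/777333) = -1 since 777333 mod 8 = 5, so (634194/777333) = (-1)^1·(317097/777333); sign now -1
reciprocity: (317097/777333) = +1·(777333/317097) since 317097 mod 4 = 1, 777333 mod 4 = 1; sign now -1
(777333/317097) = (143139/317097)   [reduce mod 317097]
reciprocity: (143139/317097) = +1·(317097/143139) since 143139 mod 4 = 3, 317097 mod 4 = 1; sign now -1
(317097/143139) = (30819/143139)   [reduce mod 143139]
reciprocity: (30819/143139) = -1·(143139/30819) since 30819 mod 4 = 3, 143139 mod 4 = 3; sign now +1
(143139/30819) = (19863/30819)   [reduce mod 30819]
reciprocity: (19863/30819) = -1·(30819/19863) since 19863 mod 4 = 3, 30819 mod 4 = 3; sign now -1
(30819/19863) = (10956/19863)   [reduce mod 19863]
10956 = 2^2·2739; (2/19863) = +1 since 19863 mod 8 = 7, so (10956/19863) = (+1)^2·(2739/19863); sign now -1
reciprocity: (2739/19863) = -1·(19863/2739) since 2739 mod 4 = 3, 19863 mod 4 = 3; sign now +1
(19863/2739) = (690/2739)   [reduce mod 2739]
690 = 2^1·345; (2/2739) = -1 since 2739 mod 8 = 3, so (690/2739) = (-1)^1·(345/2739); sign now -1
reciprocity: (345/2739) = +1·(2739/345) since 345 mod 4 = 1, 2739 mod 4 = 3; sign now -1
(2739/345) = (324/345)   [reduce mod 345]
324 = 2^2·81; (2/345) = +1 since 345 mod 8 = 1, so (324/345) = (+1)^2·(81/345); sign now -1
reciprocity: (81/345) = +1·(345/81) since 81 mod 4 = 1, 345 mod 4 = 1; sign now -1
(345/81) = (21/81)   [reduce mod 81]
reciprocity: (21/81) = +1·(81/21) since 21 mod 4 = 1, 81 mod 4 = 1; sign now -1
(81/21) = (18/21)   [reduce mod 21]
18 = 2^1·9; (2/21) = -1 since 21 mod 8 = 5, so (18/21) = (-1)^1·(9/21); sign now +1
reciprocity: (9/21) = +1·(21/9) since 9 mod 4 = 1, 21 mod 4 = 1; sign now +1
(21/9) = (3/9)   [reduce mod 9]
reciprocity: (3/9) = +1·(9/3) since 3 mod 4 = 3, 9 mod 4 = 1; sign now +1
(9/3) = (0/3)   [reduce mod 3]
(0/3) = 0   [gcd(a, n) > 1]; final value = 0

0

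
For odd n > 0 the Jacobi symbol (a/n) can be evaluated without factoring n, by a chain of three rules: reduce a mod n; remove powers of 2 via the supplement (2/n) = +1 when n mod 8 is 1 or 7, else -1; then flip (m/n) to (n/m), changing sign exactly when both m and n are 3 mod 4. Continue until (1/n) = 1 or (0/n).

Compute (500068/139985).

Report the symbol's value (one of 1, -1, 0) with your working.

-1

(500068/139985) = (80113/139985)   [reduce mod 139985]
reciprocity: (80113/139985) = +1·(139985/80113) since 80113 mod 4 = 1, 139985 mod 4 = 1; sign now +1
(139985/80113) = (59872/80113)   [reduce mod 80113]
59872 = 2^5·1871; (2/80113) = +1 since 80113 mod 8 = 1, so (59872/80113) = (+1)^5·(1871/80113); sign now +1
reciprocity: (1871/80113) = +1·(80113/1871) since 1871 mod 4 = 3, 80113 mod 4 = 1; sign now +1
(80113/1871) = (1531/1871)   [reduce mod 1871]
reciprocity: (1531/1871) = -1·(1871/1531) since 1531 mod 4 = 3, 1871 mod 4 = 3; sign now -1
(1871/1531) = (340/1531)   [reduce mod 1531]
340 = 2^2·85; (2/1531) = -1 since 1531 mod 8 = 3, so (340/1531) = (-1)^2·(85/1531); sign now -1
reciprocity: (85/1531) = +1·(1531/85) since 85 mod 4 = 1, 1531 mod 4 = 3; sign now -1
(1531/85) = (1/85)   [reduce mod 85]
(1/85) = 1; final value = sign = -1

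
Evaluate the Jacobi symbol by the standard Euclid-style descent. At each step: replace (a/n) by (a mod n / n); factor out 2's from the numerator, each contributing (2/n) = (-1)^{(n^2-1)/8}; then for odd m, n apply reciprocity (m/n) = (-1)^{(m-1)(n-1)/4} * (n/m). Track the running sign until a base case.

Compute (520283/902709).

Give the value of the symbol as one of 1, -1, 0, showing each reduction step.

1

reciprocity: (520283/902709) = +1·(902709/520283) since 520283 mod 4 = 3, 902709 mod 4 = 1; sign now +1
(902709/520283) = (382426/520283)   [reduce mod 520283]
382426 = 2^1·191213; (2/520283) = -1 since 520283 mod 8 = 3, so (382426/520283) = (-1)^1·(191213/520283); sign now -1
reciprocity: (191213/520283) = +1·(520283/191213) since 191213 mod 4 = 1, 520283 mod 4 = 3; sign now -1
(520283/191213) = (137857/191213)   [reduce mod 191213]
reciprocity: (137857/191213) = +1·(191213/137857) since 137857 mod 4 = 1, 191213 mod 4 = 1; sign now -1
(191213/137857) = (53356/137857)   [reduce mod 137857]
53356 = 2^2·13339; (2/137857) = +1 since 137857 mod 8 = 1, so (53356/137857) = (+1)^2·(13339/137857); sign now -1
reciprocity: (13339/137857) = +1·(137857/13339) since 13339 mod 4 = 3, 137857 mod 4 = 1; sign now -1
(137857/13339) = (4467/13339)   [reduce mod 13339]
reciprocity: (4467/13339) = -1·(13339/4467) since 4467 mod 4 = 3, 13339 mod 4 = 3; sign now +1
(13339/4467) = (4405/4467)   [reduce mod 4467]
reciprocity: (4405/4467) = +1·(4467/4405) since 4405 mod 4 = 1, 4467 mod 4 = 3; sign now +1
(4467/4405) = (62/4405)   [reduce mod 4405]
62 = 2^1·31; (2/4405) = -1 since 4405 mod 8 = 5, so (62/4405) = (-1)^1·(31/4405); sign now -1
reciprocity: (31/4405) = +1·(4405/31) since 31 mod 4 = 3, 4405 mod 4 = 1; sign now -1
(4405/31) = (3/31)   [reduce mod 31]
reciprocity: (3/31) = -1·(31/3) since 3 mod 4 = 3, 31 mod 4 = 3; sign now +1
(31/3) = (1/3)   [reduce mod 3]
(1/3) = 1; final value = sign = +1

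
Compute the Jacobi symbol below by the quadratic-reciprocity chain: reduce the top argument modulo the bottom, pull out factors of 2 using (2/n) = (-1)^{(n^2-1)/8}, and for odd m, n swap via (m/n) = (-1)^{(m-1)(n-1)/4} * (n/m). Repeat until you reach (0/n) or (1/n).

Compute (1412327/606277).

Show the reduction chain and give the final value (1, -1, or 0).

(1412327/606277) = (199773/606277)   [reduce mod 606277]
reciprocity: (199773/606277) = +1·(606277/199773) since 199773 mod 4 = 1, 606277 mod 4 = 1; sign now +1
(606277/199773) = (6958/199773)   [reduce mod 199773]
6958 = 2^1·3479; (2/199773) = -1 since 199773 mod 8 = 5, so (6958/199773) = (-1)^1·(3479/199773); sign now -1
reciprocity: (3479/199773) = +1·(199773/3479) since 3479 mod 4 = 3, 199773 mod 4 = 1; sign now -1
(199773/3479) = (1470/3479)   [reduce mod 3479]
1470 = 2^1·735; (2/3479) = +1 since 3479 mod 8 = 7, so (1470/3479) = (+1)^1·(735/3479); sign now -1
reciprocity: (735/3479) = -1·(3479/735) since 735 mod 4 = 3, 3479 mod 4 = 3; sign now +1
(3479/735) = (539/735)   [reduce mod 735]
reciprocity: (539/735) = -1·(735/539) since 539 mod 4 = 3, 735 mod 4 = 3; sign now -1
(735/539) = (196/539)   [reduce mod 539]
196 = 2^2·49; (2/539) = -1 since 539 mod 8 = 3, so (196/539) = (-1)^2·(49/539); sign now -1
reciprocity: (49/539) = +1·(539/49) since 49 mod 4 = 1, 539 mod 4 = 3; sign now -1
(539/49) = (0/49)   [reduce mod 49]
(0/49) = 0   [gcd(a, n) > 1]; final value = 0

0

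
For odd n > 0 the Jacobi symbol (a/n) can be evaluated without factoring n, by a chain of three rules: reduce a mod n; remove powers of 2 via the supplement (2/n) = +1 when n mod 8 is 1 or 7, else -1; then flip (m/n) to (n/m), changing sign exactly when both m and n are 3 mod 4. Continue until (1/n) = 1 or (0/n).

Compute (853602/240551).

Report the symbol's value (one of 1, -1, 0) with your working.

(853602/240551) = (131949/240551)   [reduce mod 240551]
reciprocity: (131949/240551) = +1·(240551/131949) since 131949 mod 4 = 1, 240551 mod 4 = 3; sign now +1
(240551/131949) = (108602/131949)   [reduce mod 131949]
108602 = 2^1·54301; (2/131949) = -1 since 131949 mod 8 = 5, so (108602/131949) = (-1)^1·(54301/131949); sign now -1
reciprocity: (54301/131949) = +1·(131949/54301) since 54301 mod 4 = 1, 131949 mod 4 = 1; sign now -1
(131949/54301) = (23347/54301)   [reduce mod 54301]
reciprocity: (23347/54301) = +1·(54301/23347) since 23347 mod 4 = 3, 54301 mod 4 = 1; sign now -1
(54301/23347) = (7607/23347)   [reduce mod 23347]
reciprocity: (7607/23347) = -1·(23347/7607) since 7607 mod 4 = 3, 23347 mod 4 = 3; sign now +1
(23347/7607) = (526/7607)   [reduce mod 7607]
526 = 2^1·263; (2/7607) = +1 since 7607 mod 8 = 7, so (526/7607) = (+1)^1·(263/7607); sign now +1
reciprocity: (263/7607) = -1·(7607/263) since 263 mod 4 = 3, 7607 mod 4 = 3; sign now -1
(7607/263) = (243/263)   [reduce mod 263]
reciprocity: (243/263) = -1·(263/243) since 243 mod 4 = 3, 263 mod 4 = 3; sign now +1
(263/243) = (20/243)   [reduce mod 243]
20 = 2^2·5; (2/243) = -1 since 243 mod 8 = 3, so (20/243) = (-1)^2·(5/243); sign now +1
reciprocity: (5/243) = +1·(243/5) since 5 mod 4 = 1, 243 mod 4 = 3; sign now +1
(243/5) = (3/5)   [reduce mod 5]
reciprocity: (3/5) = +1·(5/3) since 3 mod 4 = 3, 5 mod 4 = 1; sign now +1
(5/3) = (2/3)   [reduce mod 3]
2 = 2^1·1; (2/3) = -1 since 3 mod 8 = 3, so (2/3) = (-1)^1·(1/3); sign now -1
(1/3) = 1; final value = sign = -1

-1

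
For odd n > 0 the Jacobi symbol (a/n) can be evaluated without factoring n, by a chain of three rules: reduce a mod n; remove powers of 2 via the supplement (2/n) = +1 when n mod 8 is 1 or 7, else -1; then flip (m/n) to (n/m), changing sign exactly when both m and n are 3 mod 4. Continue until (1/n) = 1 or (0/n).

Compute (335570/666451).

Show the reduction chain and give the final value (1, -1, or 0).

1

335570 = 2^1·167785; (2/666451) = -1 since 666451 mod 8 = 3, so (335570/666451) = (-1)^1·(167785/666451); sign now -1
reciprocity: (167785/666451) = +1·(666451/167785) since 167785 mod 4 = 1, 666451 mod 4 = 3; sign now -1
(666451/167785) = (163096/167785)   [reduce mod 167785]
163096 = 2^3·20387; (2/167785) = +1 since 167785 mod 8 = 1, so (163096/167785) = (+1)^3·(20387/167785); sign now -1
reciprocity: (20387/167785) = +1·(167785/20387) since 20387 mod 4 = 3, 167785 mod 4 = 1; sign now -1
(167785/20387) = (4689/20387)   [reduce mod 20387]
reciprocity: (4689/20387) = +1·(20387/4689) since 4689 mod 4 = 1, 20387 mod 4 = 3; sign now -1
(20387/4689) = (1631/4689)   [reduce mod 4689]
reciprocity: (1631/4689) = +1·(4689/1631) since 1631 mod 4 = 3, 4689 mod 4 = 1; sign now -1
(4689/1631) = (1427/1631)   [reduce mod 1631]
reciprocity: (1427/1631) = -1·(1631/1427) since 1427 mod 4 = 3, 1631 mod 4 = 3; sign now +1
(1631/1427) = (204/1427)   [reduce mod 1427]
204 = 2^2·51; (2/1427) = -1 since 1427 mod 8 = 3, so (204/1427) = (-1)^2·(51/1427); sign now +1
reciprocity: (51/1427) = -1·(1427/51) since 51 mod 4 = 3, 1427 mod 4 = 3; sign now -1
(1427/51) = (50/51)   [reduce mod 51]
50 = 2^1·25; (2/51) = -1 since 51 mod 8 = 3, so (50/51) = (-1)^1·(25/51); sign now +1
reciprocity: (25/51) = +1·(51/25) since 25 mod 4 = 1, 51 mod 4 = 3; sign now +1
(51/25) = (1/25)   [reduce mod 25]
(1/25) = 1; final value = sign = +1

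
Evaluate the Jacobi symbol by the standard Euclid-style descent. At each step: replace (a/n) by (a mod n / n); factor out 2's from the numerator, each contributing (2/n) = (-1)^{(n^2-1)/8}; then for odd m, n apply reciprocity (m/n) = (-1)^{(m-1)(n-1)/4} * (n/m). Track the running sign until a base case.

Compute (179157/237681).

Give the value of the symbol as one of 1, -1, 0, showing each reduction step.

0

flip (179157/237681) -> (237681/179157): both odd, 179157 mod 4 = 1, 237681 mod 4 = 1, so the flip contributes +1; sign now +1
(237681/179157): 237681 mod 179157 = 58524, so (237681/179157) = (58524/179157)
factor out 2^2: 58524 = 2^2·14631; with 179157 mod 8 = 5, (2/179157) = -1; sign now +1; continue with (14631/179157)
flip (14631/179157) -> (179157/14631): both odd, 14631 mod 4 = 3, 179157 mod 4 = 1, so the flip contributes +1; sign now +1
(179157/14631): 179157 mod 14631 = 3585, so (179157/14631) = (3585/14631)
flip (3585/14631) -> (14631/3585): both odd, 3585 mod 4 = 1, 14631 mod 4 = 3, so the flip contributes +1; sign now +1
(14631/3585): 14631 mod 3585 = 291, so (14631/3585) = (291/3585)
flip (291/3585) -> (3585/291): both odd, 291 mod 4 = 3, 3585 mod 4 = 1, so the flip contributes +1; sign now +1
(3585/291): 3585 mod 291 = 93, so (3585/291) = (93/291)
flip (93/291) -> (291/93): both odd, 93 mod 4 = 1, 291 mod 4 = 3, so the flip contributes +1; sign now +1
(291/93): 291 mod 93 = 12, so (291/93) = (12/93)
factor out 2^2: 12 = 2^2·3; with 93 mod 8 = 5, (2/93) = -1; sign now +1; continue with (3/93)
flip (3/93) -> (93/3): both odd, 3 mod 4 = 3, 93 mod 4 = 1, so the flip contributes +1; sign now +1
(93/3): 93 mod 3 = 0, so (93/3) = (0/3)
reached (0/3); gcd(a, n) > 1, so (0/3) = 0 and the symbol is 0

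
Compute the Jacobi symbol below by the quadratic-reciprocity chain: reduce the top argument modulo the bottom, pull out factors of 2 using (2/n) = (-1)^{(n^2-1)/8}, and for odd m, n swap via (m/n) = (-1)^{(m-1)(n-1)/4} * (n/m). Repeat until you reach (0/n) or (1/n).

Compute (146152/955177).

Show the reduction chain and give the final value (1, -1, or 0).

1

factor out 2^3: 146152 = 2^3·18269; with 955177 mod 8 = 1, (2/955177) = +1; sign now +1; continue with (18269/955177)
flip (18269/955177) -> (955177/18269): both odd, 18269 mod 4 = 1, 955177 mod 4 = 1, so the flip contributes +1; sign now +1
(955177/18269): 955177 mod 18269 = 5189, so (955177/18269) = (5189/18269)
flip (5189/18269) -> (18269/5189): both odd, 5189 mod 4 = 1, 18269 mod 4 = 1, so the flip contributes +1; sign now +1
(18269/5189): 18269 mod 5189 = 2702, so (18269/5189) = (2702/5189)
factor out 2^1: 2702 = 2^1·1351; with 5189 mod 8 = 5, (2/5189) = -1; sign now -1; continue with (1351/5189)
flip (1351/5189) -> (5189/1351): both odd, 1351 mod 4 = 3, 5189 mod 4 = 1, so the flip contributes +1; sign now -1
(5189/1351): 5189 mod 1351 = 1136, so (5189/1351) = (1136/1351)
factor out 2^4: 1136 = 2^4·71; with 1351 mod 8 = 7, (2/1351) = +1; sign now -1; continue with (71/1351)
flip (71/1351) -> (1351/71): both odd, 71 mod 4 = 3, 1351 mod 4 = 3, so the flip contributes -1; sign now +1
(1351/71): 1351 mod 71 = 2, so (1351/71) = (2/71)
factor out 2^1: 2 = 2^1·1; with 71 mod 8 = 7, (2/71) = +1; sign now +1; continue with (1/71)
reached (1/71) = 1, so the symbol is +1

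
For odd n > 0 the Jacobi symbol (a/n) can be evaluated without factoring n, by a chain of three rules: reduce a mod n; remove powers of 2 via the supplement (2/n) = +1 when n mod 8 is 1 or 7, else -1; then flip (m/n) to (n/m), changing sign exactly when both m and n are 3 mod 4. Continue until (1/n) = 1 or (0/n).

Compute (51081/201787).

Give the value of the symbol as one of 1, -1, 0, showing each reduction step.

1

flip (51081/201787) -> (201787/51081): both odd, 51081 mod 4 = 1, 201787 mod 4 = 3, so the flip contributes +1; sign now +1
(201787/51081): 201787 mod 51081 = 48544, so (201787/51081) = (48544/51081)
factor out 2^5: 48544 = 2^5·1517; with 51081 mod 8 = 1, (2/51081) = +1; sign now +1; continue with (1517/51081)
flip (1517/51081) -> (51081/1517): both odd, 1517 mod 4 = 1, 51081 mod 4 = 1, so the flip contributes +1; sign now +1
(51081/1517): 51081 mod 1517 = 1020, so (51081/1517) = (1020/1517)
factor out 2^2: 1020 = 2^2·255; with 1517 mod 8 = 5, (2/1517) = -1; sign now +1; continue with (255/1517)
flip (255/1517) -> (1517/255): both odd, 255 mod 4 = 3, 1517 mod 4 = 1, so the flip contributes +1; sign now +1
(1517/255): 1517 mod 255 = 242, so (1517/255) = (242/255)
factor out 2^1: 242 = 2^1·121; with 255 mod 8 = 7, (2/255) = +1; sign now +1; continue with (121/255)
flip (121/255) -> (255/121): both odd, 121 mod 4 = 1, 255 mod 4 = 3, so the flip contributes +1; sign now +1
(255/121): 255 mod 121 = 13, so (255/121) = (13/121)
flip (13/121) -> (121/13): both odd, 13 mod 4 = 1, 121 mod 4 = 1, so the flip contributes +1; sign now +1
(121/13): 121 mod 13 = 4, so (121/13) = (4/13)
factor out 2^2: 4 = 2^2·1; with 13 mod 8 = 5, (2/13) = -1; sign now +1; continue with (1/13)
reached (1/13) = 1, so the symbol is +1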